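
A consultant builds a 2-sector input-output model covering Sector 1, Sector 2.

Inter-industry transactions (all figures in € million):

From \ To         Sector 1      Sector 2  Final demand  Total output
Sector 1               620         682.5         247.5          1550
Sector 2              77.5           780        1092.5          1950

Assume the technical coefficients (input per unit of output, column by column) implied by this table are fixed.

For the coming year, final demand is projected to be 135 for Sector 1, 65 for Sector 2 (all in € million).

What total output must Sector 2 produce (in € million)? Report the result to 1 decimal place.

x_2 = 133.6

Technical coefficients a_ij = z_ij / X_j:
  a_11 = 620/1550 = 0.40, a_21 = 77.5/1550 = 0.05
  a_12 = 682.5/1950 = 0.35, a_22 = 780/1950 = 0.40
I − A =
  [   0.60    -0.35]
  [  -0.05     0.60]
det(I−A) = (0.60)(0.60) − (-0.35)(-0.05) = 0.3425
adj(I−A) = [[0.60, 0.35], [0.05, 0.60]]
(I − A)⁻¹ = adj(I−A) / det(I−A) ≈
  [   1.7518     1.0219]
  [   0.1460     1.7518]
x = (I − A)⁻¹ d = adj(I−A)·d / det(I−A), with det(I−A) = 0.3425:
  x_1 = (0.60·135 + 0.35·65) / 0.3425 = 103.75 / 0.3425 ≈ 302.9
  x_2 = (0.05·135 + 0.60·65) / 0.3425 = 45.75 / 0.3425 ≈ 133.6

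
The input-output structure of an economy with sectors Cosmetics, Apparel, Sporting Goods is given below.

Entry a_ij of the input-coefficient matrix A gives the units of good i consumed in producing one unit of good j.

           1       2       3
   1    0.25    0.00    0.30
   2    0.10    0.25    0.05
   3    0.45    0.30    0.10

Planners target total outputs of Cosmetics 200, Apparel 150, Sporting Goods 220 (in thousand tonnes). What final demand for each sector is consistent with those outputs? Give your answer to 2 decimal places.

I − A =
  [   0.75     0.00    -0.30]
  [  -0.10     0.75    -0.05]
  [  -0.45    -0.30     0.90]
d = (I − A) x:
  d_1 = (+0.75)·200 + (+0.00)·150 + (-0.30)·220 = 84.00
  d_2 = (-0.10)·200 + (+0.75)·150 + (-0.05)·220 = 81.50
  d_3 = (-0.45)·200 + (-0.30)·150 + (+0.90)·220 = 63.00

d_1 = 84.00, d_2 = 81.50, d_3 = 63.00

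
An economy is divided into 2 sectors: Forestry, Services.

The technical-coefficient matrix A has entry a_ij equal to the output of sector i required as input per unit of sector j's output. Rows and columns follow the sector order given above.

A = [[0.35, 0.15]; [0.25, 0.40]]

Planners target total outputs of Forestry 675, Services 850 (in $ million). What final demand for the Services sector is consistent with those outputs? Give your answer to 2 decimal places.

d_S = 341.25

I − A =
  [   0.65    -0.15]
  [  -0.25     0.60]
d = (I − A) x:
  d_F = (+0.65)·675 + (-0.15)·850 = 311.25
  d_S = (-0.25)·675 + (+0.60)·850 = 341.25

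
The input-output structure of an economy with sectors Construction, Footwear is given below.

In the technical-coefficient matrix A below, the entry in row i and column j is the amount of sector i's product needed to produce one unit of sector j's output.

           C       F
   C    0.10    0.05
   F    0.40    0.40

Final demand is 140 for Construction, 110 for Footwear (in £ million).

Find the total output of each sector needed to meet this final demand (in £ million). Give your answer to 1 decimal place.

x_C = 172.1, x_F = 298.1

I − A =
  [   0.90    -0.05]
  [  -0.40     0.60]
det(I−A) = (0.90)(0.60) − (-0.05)(-0.40) = 0.5200
adj(I−A) = [[0.60, 0.05], [0.40, 0.90]]
(I − A)⁻¹ = adj(I−A) / det(I−A) ≈
  [   1.1538     0.0962]
  [   0.7692     1.7308]
x = (I − A)⁻¹ d = adj(I−A)·d / det(I−A), with det(I−A) = 0.5200:
  x_C = (0.60·140 + 0.05·110) / 0.5200 = 89.50 / 0.5200 ≈ 172.1
  x_F = (0.40·140 + 0.90·110) / 0.5200 = 155.00 / 0.5200 ≈ 298.1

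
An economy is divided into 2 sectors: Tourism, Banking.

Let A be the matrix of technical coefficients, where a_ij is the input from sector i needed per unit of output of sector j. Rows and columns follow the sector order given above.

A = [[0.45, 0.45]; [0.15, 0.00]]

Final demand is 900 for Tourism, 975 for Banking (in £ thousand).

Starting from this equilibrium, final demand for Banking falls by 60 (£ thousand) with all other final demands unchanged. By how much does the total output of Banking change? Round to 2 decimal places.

Δx_2 = -68.39

I − A =
  [   0.55    -0.45]
  [  -0.15     1.00]
det(I−A) = (0.55)(1.00) − (-0.45)(-0.15) = 0.4825
adj(I−A) = [[1.00, 0.45], [0.15, 0.55]]
(I − A)⁻¹ = adj(I−A) / det(I−A) ≈
  [   2.0725     0.9326]
  [   0.3109     1.1399]
Δx = (I − A)⁻¹ Δd with Δd having -60 in the Banking component and 0 elsewhere.
So Δx_2 = L_22 · (-60), where L_22 = adj(I−A)_22 / det(I−A) = 0.55 / 0.4825.
Δx_2 = 0.55 × (-60) / 0.4825 = -33.00 / 0.4825 ≈ -68.39.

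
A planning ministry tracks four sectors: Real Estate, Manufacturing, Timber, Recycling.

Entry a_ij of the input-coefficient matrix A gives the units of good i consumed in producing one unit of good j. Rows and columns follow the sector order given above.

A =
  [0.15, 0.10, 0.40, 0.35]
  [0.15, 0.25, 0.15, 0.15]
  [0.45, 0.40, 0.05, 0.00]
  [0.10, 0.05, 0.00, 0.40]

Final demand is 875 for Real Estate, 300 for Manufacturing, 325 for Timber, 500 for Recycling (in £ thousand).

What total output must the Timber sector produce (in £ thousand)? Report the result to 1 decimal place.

x_3 = 2563.2

I − A =
  [   0.85    -0.10    -0.40    -0.35]
  [  -0.15     0.75    -0.15    -0.15]
  [  -0.45    -0.40     0.95     0.00]
  [  -0.10    -0.05     0.00     0.60]
Compute the cofactors C_ij = (−1)^(i+j)·(3×3 minor ij) of I−A; the adjugate is their transpose:
adj(I−A) = Cᵀ =
  [ 0.384375   0.169625   0.188625   0.266625]
  [ 0.140250   0.343250   0.113250   0.167625]
  [ 0.241125   0.224875   0.336750   0.196875]
  [ 0.075750   0.056875   0.040875   0.374625]
det(I−A) = Σ_j (I−A)_1j·C_1j = (0.85)(0.384375) + (-0.10)(0.140250) + (-0.40)(0.241125) + (-0.35)(0.075750) = 0.18973125
(I − A)⁻¹ = adj(I−A) / det(I−A) ≈
  [   2.0259     0.8940     0.9942     1.4053]
  [   0.7392     1.8091     0.5969     0.8835]
  [   1.2709     1.1852     1.7749     1.0377]
  [   0.3992     0.2998     0.2154     1.9745]
x = (I − A)⁻¹ d = adj(I−A)·d / det(I−A), with det(I−A) = 0.18973125:
  x_1 = (0.384375·875 + 0.169625·300 + 0.188625·325 + 0.266625·500) / 0.18973125 = 581.83125 / 0.18973125 ≈ 3066.6
  x_2 = (0.140250·875 + 0.343250·300 + 0.113250·325 + 0.167625·500) / 0.18973125 = 346.3125 / 0.18973125 ≈ 1825.3
  x_3 = (0.241125·875 + 0.224875·300 + 0.336750·325 + 0.196875·500) / 0.18973125 = 486.328125 / 0.18973125 ≈ 2563.2
  x_4 = (0.075750·875 + 0.056875·300 + 0.040875·325 + 0.374625·500) / 0.18973125 = 283.940625 / 0.18973125 ≈ 1496.5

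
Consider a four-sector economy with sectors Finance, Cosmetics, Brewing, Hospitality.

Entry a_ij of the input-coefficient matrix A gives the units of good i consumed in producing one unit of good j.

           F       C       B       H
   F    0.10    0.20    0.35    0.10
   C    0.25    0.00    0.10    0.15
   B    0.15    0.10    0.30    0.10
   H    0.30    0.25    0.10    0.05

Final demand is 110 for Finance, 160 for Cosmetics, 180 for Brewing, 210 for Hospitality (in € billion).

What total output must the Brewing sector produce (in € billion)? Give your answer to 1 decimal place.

x_B = 487.8

I − A =
  [   0.90    -0.20    -0.35    -0.10]
  [  -0.25     1.00    -0.10    -0.15]
  [  -0.15    -0.10     0.70    -0.10]
  [  -0.30    -0.25    -0.10     0.95]
Compute the cofactors C_ij = (−1)^(i+j)·(3×3 minor ij) of I−A; the adjugate is their transpose:
adj(I−A) = Cᵀ =
  [ 0.615250   0.191500   0.353875   0.132250]
  [ 0.214750   0.506625   0.197375   0.123375]
  [ 0.201375   0.143250   0.728500   0.120500]
  [ 0.272000   0.208875   0.240375   0.521750]
det(I−A) = Σ_j (I−A)_1j·C_1j = (0.90)(0.615250) + (-0.20)(0.214750) + (-0.35)(0.201375) + (-0.10)(0.272000) = 0.41309375
(I − A)⁻¹ = adj(I−A) / det(I−A) ≈
  [   1.4894     0.4636     0.8566     0.3201]
  [   0.5199     1.2264     0.4778     0.2987]
  [   0.4875     0.3468     1.7635     0.2917]
  [   0.6584     0.5056     0.5819     1.2630]
x = (I − A)⁻¹ d = adj(I−A)·d / det(I−A), with det(I−A) = 0.41309375:
  x_F = (0.615250·110 + 0.191500·160 + 0.353875·180 + 0.132250·210) / 0.41309375 = 189.7875 / 0.41309375 ≈ 459.4
  x_C = (0.214750·110 + 0.506625·160 + 0.197375·180 + 0.123375·210) / 0.41309375 = 166.11875 / 0.41309375 ≈ 402.1
  x_B = (0.201375·110 + 0.143250·160 + 0.728500·180 + 0.120500·210) / 0.41309375 = 201.50625 / 0.41309375 ≈ 487.8
  x_H = (0.272000·110 + 0.208875·160 + 0.240375·180 + 0.521750·210) / 0.41309375 = 216.175 / 0.41309375 ≈ 523.3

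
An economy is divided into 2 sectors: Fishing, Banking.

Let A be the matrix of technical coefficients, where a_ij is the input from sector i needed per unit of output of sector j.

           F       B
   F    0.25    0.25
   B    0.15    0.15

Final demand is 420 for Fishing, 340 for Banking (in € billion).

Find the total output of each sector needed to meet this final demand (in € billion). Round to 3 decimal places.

I − A =
  [   0.75    -0.25]
  [  -0.15     0.85]
det(I−A) = (0.75)(0.85) − (-0.25)(-0.15) = 0.6000
adj(I−A) = [[0.85, 0.25], [0.15, 0.75]]
(I − A)⁻¹ = adj(I−A) / det(I−A) ≈
  [   1.4167     0.4167]
  [   0.2500     1.2500]
x = (I − A)⁻¹ d = adj(I−A)·d / det(I−A), with det(I−A) = 0.6000:
  x_F = (0.85·420 + 0.25·340) / 0.6000 = 442.00 / 0.6000 ≈ 736.667
  x_B = (0.15·420 + 0.75·340) / 0.6000 = 318.00 / 0.6000 = 530.000

x_F = 736.667, x_B = 530.000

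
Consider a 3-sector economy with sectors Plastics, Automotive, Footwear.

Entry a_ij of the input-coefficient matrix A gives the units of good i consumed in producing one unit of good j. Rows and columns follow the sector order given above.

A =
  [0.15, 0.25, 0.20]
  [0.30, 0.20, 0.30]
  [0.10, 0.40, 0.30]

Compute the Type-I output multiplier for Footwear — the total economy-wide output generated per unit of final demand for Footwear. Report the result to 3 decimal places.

I − A =
  [   0.85    -0.25    -0.20]
  [  -0.30     0.80    -0.30]
  [  -0.10    -0.40     0.70]
Cofactors of I−A, C_ij = (−1)^(i+j)·(minor ij) (rows/columns in the sector order above):
  C_11 = (0.80)(0.70) − (-0.30)(-0.40) = 0.4400
  C_12 = −[(-0.30)(0.70) − (-0.30)(-0.10)] = 0.2400
  C_13 = (-0.30)(-0.40) − (0.80)(-0.10) = 0.2000
  C_21 = −[(-0.25)(0.70) − (-0.20)(-0.40)] = 0.2550
  C_22 = (0.85)(0.70) − (-0.20)(-0.10) = 0.5750
  C_23 = −[(0.85)(-0.40) − (-0.25)(-0.10)] = 0.3650
  C_31 = (-0.25)(-0.30) − (-0.20)(0.80) = 0.2350
  C_32 = −[(0.85)(-0.30) − (-0.20)(-0.30)] = 0.3150
  C_33 = (0.85)(0.80) − (-0.25)(-0.30) = 0.6050
det(I−A) = Σ_j (I−A)_1j·C_1j = (0.85)(0.4400) + (-0.25)(0.2400) + (-0.20)(0.2000) = 0.2740
adj(I−A) = Cᵀ =
  [ 0.4400   0.2550   0.2350]
  [ 0.2400   0.5750   0.3150]
  [ 0.2000   0.3650   0.6050]
(I − A)⁻¹ = adj(I−A) / det(I−A) ≈
  [   1.6058     0.9307     0.8577]
  [   0.8759     2.0985     1.1496]
  [   0.7299     1.3321     2.2080]
The output multiplier for sector j is the column-j sum of the Leontief inverse (I − A)⁻¹ = adj(I−A) / det(I−A).
Column F of adj(I−A): (0.2350, 0.3150, 0.6050); det(I−A) = 0.2740.
m_F = (0.2350 + 0.3150 + 0.6050) / 0.2740 = 1.155 / 0.2740 ≈ 4.215.

m_F = 4.215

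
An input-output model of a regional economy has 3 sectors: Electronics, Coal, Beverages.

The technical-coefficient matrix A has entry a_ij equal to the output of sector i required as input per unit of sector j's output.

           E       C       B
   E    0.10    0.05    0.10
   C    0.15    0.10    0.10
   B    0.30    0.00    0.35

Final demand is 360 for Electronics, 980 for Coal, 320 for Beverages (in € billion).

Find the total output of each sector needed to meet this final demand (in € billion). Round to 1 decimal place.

x_E = 553.3, x_C = 1264.2, x_B = 747.7

I − A =
  [   0.90    -0.05    -0.10]
  [  -0.15     0.90    -0.10]
  [  -0.30     0.00     0.65]
Cofactors of I−A, C_ij = (−1)^(i+j)·(minor ij) (rows/columns in the sector order above):
  C_11 = (0.90)(0.65) − (-0.10)(0.00) = 0.5850
  C_12 = −[(-0.15)(0.65) − (-0.10)(-0.30)] = 0.1275
  C_13 = (-0.15)(0.00) − (0.90)(-0.30) = 0.2700
  C_21 = −[(-0.05)(0.65) − (-0.10)(0.00)] = 0.0325
  C_22 = (0.90)(0.65) − (-0.10)(-0.30) = 0.5550
  C_23 = −[(0.90)(0.00) − (-0.05)(-0.30)] = 0.0150
  C_31 = (-0.05)(-0.10) − (-0.10)(0.90) = 0.0950
  C_32 = −[(0.90)(-0.10) − (-0.10)(-0.15)] = 0.1050
  C_33 = (0.90)(0.90) − (-0.05)(-0.15) = 0.8025
det(I−A) = Σ_j (I−A)_1j·C_1j = (0.90)(0.5850) + (-0.05)(0.1275) + (-0.10)(0.2700) = 0.493125
adj(I−A) = Cᵀ =
  [ 0.5850   0.0325   0.0950]
  [ 0.1275   0.5550   0.1050]
  [ 0.2700   0.0150   0.8025]
(I − A)⁻¹ = adj(I−A) / det(I−A) ≈
  [   1.1863     0.0659     0.1926]
  [   0.2586     1.1255     0.2129]
  [   0.5475     0.0304     1.6274]
x = (I − A)⁻¹ d = adj(I−A)·d / det(I−A), with det(I−A) = 0.493125:
  x_E = (0.5850·360 + 0.0325·980 + 0.0950·320) / 0.493125 = 272.85 / 0.493125 ≈ 553.3
  x_C = (0.1275·360 + 0.5550·980 + 0.1050·320) / 0.493125 = 623.40 / 0.493125 ≈ 1264.2
  x_B = (0.2700·360 + 0.0150·980 + 0.8025·320) / 0.493125 = 368.70 / 0.493125 ≈ 747.7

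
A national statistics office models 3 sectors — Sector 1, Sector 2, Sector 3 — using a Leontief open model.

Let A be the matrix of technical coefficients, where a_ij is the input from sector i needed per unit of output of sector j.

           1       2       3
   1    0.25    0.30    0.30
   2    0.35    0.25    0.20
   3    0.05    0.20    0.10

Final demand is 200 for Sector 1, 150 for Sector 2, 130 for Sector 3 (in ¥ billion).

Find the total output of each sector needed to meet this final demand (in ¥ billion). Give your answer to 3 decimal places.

I − A =
  [   0.75    -0.30    -0.30]
  [  -0.35     0.75    -0.20]
  [  -0.05    -0.20     0.90]
Cofactors of I−A, C_ij = (−1)^(i+j)·(minor ij) (rows/columns in the sector order above):
  C_11 = (0.75)(0.90) − (-0.20)(-0.20) = 0.6350
  C_12 = −[(-0.35)(0.90) − (-0.20)(-0.05)] = 0.3250
  C_13 = (-0.35)(-0.20) − (0.75)(-0.05) = 0.1075
  C_21 = −[(-0.30)(0.90) − (-0.30)(-0.20)] = 0.3300
  C_22 = (0.75)(0.90) − (-0.30)(-0.05) = 0.6600
  C_23 = −[(0.75)(-0.20) − (-0.30)(-0.05)] = 0.1650
  C_31 = (-0.30)(-0.20) − (-0.30)(0.75) = 0.2850
  C_32 = −[(0.75)(-0.20) − (-0.30)(-0.35)] = 0.2550
  C_33 = (0.75)(0.75) − (-0.30)(-0.35) = 0.4575
det(I−A) = Σ_j (I−A)_1j·C_1j = (0.75)(0.6350) + (-0.30)(0.3250) + (-0.30)(0.1075) = 0.3465
adj(I−A) = Cᵀ =
  [ 0.6350   0.3300   0.2850]
  [ 0.3250   0.6600   0.2550]
  [ 0.1075   0.1650   0.4575]
(I − A)⁻¹ = adj(I−A) / det(I−A) ≈
  [   1.8326     0.9524     0.8225]
  [   0.9380     1.9048     0.7359]
  [   0.3102     0.4762     1.3203]
x = (I − A)⁻¹ d = adj(I−A)·d / det(I−A), with det(I−A) = 0.3465:
  x_1 = (0.6350·200 + 0.3300·150 + 0.2850·130) / 0.3465 = 213.55 / 0.3465 ≈ 616.306
  x_2 = (0.3250·200 + 0.6600·150 + 0.2550·130) / 0.3465 = 197.15 / 0.3465 ≈ 568.975
  x_3 = (0.1075·200 + 0.1650·150 + 0.4575·130) / 0.3465 = 105.725 / 0.3465 ≈ 305.123

x_1 = 616.306, x_2 = 568.975, x_3 = 305.123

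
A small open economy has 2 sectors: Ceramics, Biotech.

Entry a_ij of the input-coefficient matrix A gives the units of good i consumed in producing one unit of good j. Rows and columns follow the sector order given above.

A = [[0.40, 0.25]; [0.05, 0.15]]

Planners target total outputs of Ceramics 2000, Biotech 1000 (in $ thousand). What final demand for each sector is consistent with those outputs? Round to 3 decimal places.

d_C = 950.000, d_B = 750.000

I − A =
  [   0.60    -0.25]
  [  -0.05     0.85]
d = (I − A) x:
  d_C = (+0.60)·2000 + (-0.25)·1000 = 950.000
  d_B = (-0.05)·2000 + (+0.85)·1000 = 750.000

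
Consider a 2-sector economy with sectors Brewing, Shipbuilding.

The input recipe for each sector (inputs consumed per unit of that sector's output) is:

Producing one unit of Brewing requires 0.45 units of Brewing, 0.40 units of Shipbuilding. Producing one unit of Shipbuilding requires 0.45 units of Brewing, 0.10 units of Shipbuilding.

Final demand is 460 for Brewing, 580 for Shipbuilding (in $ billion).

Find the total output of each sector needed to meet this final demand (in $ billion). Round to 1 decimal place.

I − A =
  [   0.55    -0.45]
  [  -0.40     0.90]
det(I−A) = (0.55)(0.90) − (-0.45)(-0.40) = 0.3150
adj(I−A) = [[0.90, 0.45], [0.40, 0.55]]
(I − A)⁻¹ = adj(I−A) / det(I−A) ≈
  [   2.8571     1.4286]
  [   1.2698     1.7460]
x = (I − A)⁻¹ d = adj(I−A)·d / det(I−A), with det(I−A) = 0.3150:
  x_1 = (0.90·460 + 0.45·580) / 0.3150 = 675.00 / 0.3150 ≈ 2142.9
  x_2 = (0.40·460 + 0.55·580) / 0.3150 = 503.00 / 0.3150 ≈ 1596.8

x_1 = 2142.9, x_2 = 1596.8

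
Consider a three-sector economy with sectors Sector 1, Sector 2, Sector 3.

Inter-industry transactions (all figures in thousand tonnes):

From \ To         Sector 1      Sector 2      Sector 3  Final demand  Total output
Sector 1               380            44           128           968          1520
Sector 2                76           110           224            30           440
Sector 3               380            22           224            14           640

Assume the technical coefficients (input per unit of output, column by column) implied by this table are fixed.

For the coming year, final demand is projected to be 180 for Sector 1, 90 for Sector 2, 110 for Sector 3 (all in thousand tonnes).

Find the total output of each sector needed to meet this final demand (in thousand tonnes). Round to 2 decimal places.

x_1 = 369.26, x_2 = 300.66, x_3 = 334.38

Technical coefficients a_ij = z_ij / X_j:
  a_11 = 380/1520 = 0.25, a_21 = 76/1520 = 0.05, a_31 = 380/1520 = 0.25
  a_12 = 44/440 = 0.10, a_22 = 110/440 = 0.25, a_32 = 22/440 = 0.05
  a_13 = 128/640 = 0.20, a_23 = 224/640 = 0.35, a_33 = 224/640 = 0.35
I − A =
  [   0.75    -0.10    -0.20]
  [  -0.05     0.75    -0.35]
  [  -0.25    -0.05     0.65]
Cofactors of I−A, C_ij = (−1)^(i+j)·(minor ij) (rows/columns in the sector order above):
  C_11 = (0.75)(0.65) − (-0.35)(-0.05) = 0.4700
  C_12 = −[(-0.05)(0.65) − (-0.35)(-0.25)] = 0.1200
  C_13 = (-0.05)(-0.05) − (0.75)(-0.25) = 0.1900
  C_21 = −[(-0.10)(0.65) − (-0.20)(-0.05)] = 0.0750
  C_22 = (0.75)(0.65) − (-0.20)(-0.25) = 0.4375
  C_23 = −[(0.75)(-0.05) − (-0.10)(-0.25)] = 0.0625
  C_31 = (-0.10)(-0.35) − (-0.20)(0.75) = 0.1850
  C_32 = −[(0.75)(-0.35) − (-0.20)(-0.05)] = 0.2725
  C_33 = (0.75)(0.75) − (-0.10)(-0.05) = 0.5575
det(I−A) = Σ_j (I−A)_1j·C_1j = (0.75)(0.4700) + (-0.10)(0.1200) + (-0.20)(0.1900) = 0.3025
adj(I−A) = Cᵀ =
  [ 0.4700   0.0750   0.1850]
  [ 0.1200   0.4375   0.2725]
  [ 0.1900   0.0625   0.5575]
(I − A)⁻¹ = adj(I−A) / det(I−A) ≈
  [   1.5537     0.2479     0.6116]
  [   0.3967     1.4463     0.9008]
  [   0.6281     0.2066     1.8430]
x = (I − A)⁻¹ d = adj(I−A)·d / det(I−A), with det(I−A) = 0.3025:
  x_1 = (0.4700·180 + 0.0750·90 + 0.1850·110) / 0.3025 = 111.70 / 0.3025 ≈ 369.26
  x_2 = (0.1200·180 + 0.4375·90 + 0.2725·110) / 0.3025 = 90.95 / 0.3025 ≈ 300.66
  x_3 = (0.1900·180 + 0.0625·90 + 0.5575·110) / 0.3025 = 101.15 / 0.3025 ≈ 334.38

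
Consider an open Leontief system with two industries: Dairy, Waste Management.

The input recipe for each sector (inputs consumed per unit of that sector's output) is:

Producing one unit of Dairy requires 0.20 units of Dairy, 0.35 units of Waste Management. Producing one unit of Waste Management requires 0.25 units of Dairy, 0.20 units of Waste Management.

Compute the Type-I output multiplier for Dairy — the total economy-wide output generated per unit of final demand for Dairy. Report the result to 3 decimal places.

I − A =
  [   0.80    -0.25]
  [  -0.35     0.80]
det(I−A) = (0.80)(0.80) − (-0.25)(-0.35) = 0.5525
adj(I−A) = [[0.80, 0.25], [0.35, 0.80]]
(I − A)⁻¹ = adj(I−A) / det(I−A) ≈
  [   1.4480     0.4525]
  [   0.6335     1.4480]
The output multiplier for sector j is the column-j sum of the Leontief inverse (I − A)⁻¹ = adj(I−A) / det(I−A).
Column D of adj(I−A): (0.80, 0.35); det(I−A) = 0.5525.
m_D = (0.80 + 0.35) / 0.5525 = 1.15 / 0.5525 ≈ 2.081.

m_D = 2.081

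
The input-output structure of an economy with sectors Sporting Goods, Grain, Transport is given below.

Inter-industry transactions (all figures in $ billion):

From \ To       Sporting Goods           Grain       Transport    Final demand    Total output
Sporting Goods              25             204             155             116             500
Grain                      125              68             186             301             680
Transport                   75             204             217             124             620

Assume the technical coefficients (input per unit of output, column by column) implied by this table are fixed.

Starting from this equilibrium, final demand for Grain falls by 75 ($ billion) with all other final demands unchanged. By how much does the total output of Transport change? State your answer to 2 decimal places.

Technical coefficients a_ij = z_ij / X_j:
  a_SS = 25/500 = 0.05, a_GS = 125/500 = 0.25, a_TS = 75/500 = 0.15
  a_SG = 204/680 = 0.30, a_GG = 68/680 = 0.10, a_TG = 204/680 = 0.30
  a_ST = 155/620 = 0.25, a_GT = 186/620 = 0.30, a_TT = 217/620 = 0.35
I − A =
  [   0.95    -0.30    -0.25]
  [  -0.25     0.90    -0.30]
  [  -0.15    -0.30     0.65]
Cofactors of I−A, C_ij = (−1)^(i+j)·(minor ij) (rows/columns in the sector order above):
  C_11 = (0.90)(0.65) − (-0.30)(-0.30) = 0.4950
  C_12 = −[(-0.25)(0.65) − (-0.30)(-0.15)] = 0.2075
  C_13 = (-0.25)(-0.30) − (0.90)(-0.15) = 0.2100
  C_21 = −[(-0.30)(0.65) − (-0.25)(-0.30)] = 0.2700
  C_22 = (0.95)(0.65) − (-0.25)(-0.15) = 0.5800
  C_23 = −[(0.95)(-0.30) − (-0.30)(-0.15)] = 0.3300
  C_31 = (-0.30)(-0.30) − (-0.25)(0.90) = 0.3150
  C_32 = −[(0.95)(-0.30) − (-0.25)(-0.25)] = 0.3475
  C_33 = (0.95)(0.90) − (-0.30)(-0.25) = 0.7800
det(I−A) = Σ_j (I−A)_1j·C_1j = (0.95)(0.4950) + (-0.30)(0.2075) + (-0.25)(0.2100) = 0.3555
adj(I−A) = Cᵀ =
  [ 0.4950   0.2700   0.3150]
  [ 0.2075   0.5800   0.3475]
  [ 0.2100   0.3300   0.7800]
(I − A)⁻¹ = adj(I−A) / det(I−A) ≈
  [   1.3924     0.7595     0.8861]
  [   0.5837     1.6315     0.9775]
  [   0.5907     0.9283     2.1941]
Δx = (I − A)⁻¹ Δd with Δd having -75 in the Grain component and 0 elsewhere.
So Δx_T = L_TG · (-75), where L_TG = adj(I−A)_TG / det(I−A) = 0.3300 / 0.3555.
Δx_T = 0.3300 × (-75) / 0.3555 = -24.75 / 0.3555 ≈ -69.62.

Δx_T = -69.62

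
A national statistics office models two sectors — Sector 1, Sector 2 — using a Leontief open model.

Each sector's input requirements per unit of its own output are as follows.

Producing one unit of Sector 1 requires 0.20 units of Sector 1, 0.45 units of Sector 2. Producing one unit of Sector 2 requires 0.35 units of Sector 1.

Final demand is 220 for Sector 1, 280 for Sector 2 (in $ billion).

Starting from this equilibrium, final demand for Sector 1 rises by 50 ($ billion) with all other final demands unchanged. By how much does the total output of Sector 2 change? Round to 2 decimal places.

I − A =
  [   0.80    -0.35]
  [  -0.45     1.00]
det(I−A) = (0.80)(1.00) − (-0.35)(-0.45) = 0.6425
adj(I−A) = [[1.00, 0.35], [0.45, 0.80]]
(I − A)⁻¹ = adj(I−A) / det(I−A) ≈
  [   1.5564     0.5447]
  [   0.7004     1.2451]
Δx = (I − A)⁻¹ Δd with Δd having +50 in the Sector 1 component and 0 elsewhere.
So Δx_2 = L_21 · (+50), where L_21 = adj(I−A)_21 / det(I−A) = 0.45 / 0.6425.
Δx_2 = 0.45 × (+50) / 0.6425 = 22.50 / 0.6425 ≈ 35.02.

Δx_2 = 35.02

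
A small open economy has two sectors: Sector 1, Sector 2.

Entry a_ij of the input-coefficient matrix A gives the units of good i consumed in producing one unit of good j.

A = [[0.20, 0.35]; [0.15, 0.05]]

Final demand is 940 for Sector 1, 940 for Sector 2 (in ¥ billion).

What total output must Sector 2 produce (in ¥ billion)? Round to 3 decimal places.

I − A =
  [   0.80    -0.35]
  [  -0.15     0.95]
det(I−A) = (0.80)(0.95) − (-0.35)(-0.15) = 0.7075
adj(I−A) = [[0.95, 0.35], [0.15, 0.80]]
(I − A)⁻¹ = adj(I−A) / det(I−A) ≈
  [   1.3428     0.4947]
  [   0.2120     1.1307]
x = (I − A)⁻¹ d = adj(I−A)·d / det(I−A), with det(I−A) = 0.7075:
  x_1 = (0.95·940 + 0.35·940) / 0.7075 = 1222.00 / 0.7075 ≈ 1727.208
  x_2 = (0.15·940 + 0.80·940) / 0.7075 = 893.00 / 0.7075 ≈ 1262.191

x_2 = 1262.191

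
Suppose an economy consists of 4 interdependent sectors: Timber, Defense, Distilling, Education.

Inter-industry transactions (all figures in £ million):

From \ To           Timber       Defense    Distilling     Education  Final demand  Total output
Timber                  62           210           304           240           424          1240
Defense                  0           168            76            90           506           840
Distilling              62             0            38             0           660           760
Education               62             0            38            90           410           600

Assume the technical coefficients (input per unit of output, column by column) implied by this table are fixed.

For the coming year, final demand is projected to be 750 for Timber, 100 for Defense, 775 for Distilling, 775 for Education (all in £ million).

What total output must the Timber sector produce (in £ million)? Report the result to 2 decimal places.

Technical coefficients a_ij = z_ij / X_j:
  a_11 = 62/1240 = 0.05, a_21 = 0/1240 = 0.00, a_31 = 62/1240 = 0.05, a_41 = 62/1240 = 0.05
  a_12 = 210/840 = 0.25, a_22 = 168/840 = 0.20, a_32 = 0/840 = 0.00, a_42 = 0/840 = 0.00
  a_13 = 304/760 = 0.40, a_23 = 76/760 = 0.10, a_33 = 38/760 = 0.05, a_43 = 38/760 = 0.05
  a_14 = 240/600 = 0.40, a_24 = 90/600 = 0.15, a_34 = 0/600 = 0.00, a_44 = 90/600 = 0.15
I − A =
  [   0.95    -0.25    -0.40    -0.40]
  [   0.00     0.80    -0.10    -0.15]
  [  -0.05     0.00     0.95     0.00]
  [  -0.05     0.00    -0.05     0.85]
Compute the cofactors C_ij = (−1)^(i+j)·(3×3 minor ij) of I−A; the adjugate is their transpose:
adj(I−A) = Cᵀ =
  [ 0.646000   0.201875   0.311125   0.339625]
  [ 0.011750   0.730125   0.088875   0.134375]
  [ 0.034000   0.010625   0.628125   0.017875]
  [ 0.040000   0.012500   0.055250   0.704750]
det(I−A) = Σ_j (I−A)_1j·C_1j = (0.95)(0.646000) + (-0.25)(0.011750) + (-0.40)(0.034000) + (-0.40)(0.040000) = 0.5811625
(I − A)⁻¹ = adj(I−A) / det(I−A) ≈
  [   1.1116     0.3474     0.5353     0.5844]
  [   0.0202     1.2563     0.1529     0.2312]
  [   0.0585     0.0183     1.0808     0.0308]
  [   0.0688     0.0215     0.0951     1.2127]
x = (I − A)⁻¹ d = adj(I−A)·d / det(I−A), with det(I−A) = 0.5811625:
  x_1 = (0.646000·750 + 0.201875·100 + 0.311125·775 + 0.339625·775) / 0.5811625 = 1009.01875 / 0.5811625 ≈ 1736.21
  x_2 = (0.011750·750 + 0.730125·100 + 0.088875·775 + 0.134375·775) / 0.5811625 = 254.84375 / 0.5811625 ≈ 438.51
  x_3 = (0.034000·750 + 0.010625·100 + 0.628125·775 + 0.017875·775) / 0.5811625 = 527.2125 / 0.5811625 ≈ 907.17
  x_4 = (0.040000·750 + 0.012500·100 + 0.055250·775 + 0.704750·775) / 0.5811625 = 620.25 / 0.5811625 ≈ 1067.26

x_1 = 1736.21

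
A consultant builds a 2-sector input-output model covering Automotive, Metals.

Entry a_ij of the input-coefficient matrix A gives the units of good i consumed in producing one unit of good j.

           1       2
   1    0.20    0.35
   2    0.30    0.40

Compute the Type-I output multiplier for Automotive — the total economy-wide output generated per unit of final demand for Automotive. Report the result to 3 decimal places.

m_1 = 2.400

I − A =
  [   0.80    -0.35]
  [  -0.30     0.60]
det(I−A) = (0.80)(0.60) − (-0.35)(-0.30) = 0.3750
adj(I−A) = [[0.60, 0.35], [0.30, 0.80]]
(I − A)⁻¹ = adj(I−A) / det(I−A) ≈
  [   1.6000     0.9333]
  [   0.8000     2.1333]
The output multiplier for sector j is the column-j sum of the Leontief inverse (I − A)⁻¹ = adj(I−A) / det(I−A).
Column 1 of adj(I−A): (0.60, 0.30); det(I−A) = 0.3750.
m_1 = (0.60 + 0.30) / 0.3750 = 0.90 / 0.3750 = 2.400.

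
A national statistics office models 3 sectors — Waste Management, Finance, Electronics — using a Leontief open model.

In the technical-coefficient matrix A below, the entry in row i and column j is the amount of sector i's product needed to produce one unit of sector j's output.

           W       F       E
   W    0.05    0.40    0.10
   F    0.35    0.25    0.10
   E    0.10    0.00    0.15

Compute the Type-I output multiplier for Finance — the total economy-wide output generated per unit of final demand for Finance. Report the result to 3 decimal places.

I − A =
  [   0.95    -0.40    -0.10]
  [  -0.35     0.75    -0.10]
  [  -0.10     0.00     0.85]
Cofactors of I−A, C_ij = (−1)^(i+j)·(minor ij) (rows/columns in the sector order above):
  C_11 = (0.75)(0.85) − (-0.10)(0.00) = 0.6375
  C_12 = −[(-0.35)(0.85) − (-0.10)(-0.10)] = 0.3075
  C_13 = (-0.35)(0.00) − (0.75)(-0.10) = 0.0750
  C_21 = −[(-0.40)(0.85) − (-0.10)(0.00)] = 0.3400
  C_22 = (0.95)(0.85) − (-0.10)(-0.10) = 0.7975
  C_23 = −[(0.95)(0.00) − (-0.40)(-0.10)] = 0.0400
  C_31 = (-0.40)(-0.10) − (-0.10)(0.75) = 0.1150
  C_32 = −[(0.95)(-0.10) − (-0.10)(-0.35)] = 0.1300
  C_33 = (0.95)(0.75) − (-0.40)(-0.35) = 0.5725
det(I−A) = Σ_j (I−A)_1j·C_1j = (0.95)(0.6375) + (-0.40)(0.3075) + (-0.10)(0.0750) = 0.475125
adj(I−A) = Cᵀ =
  [ 0.6375   0.3400   0.1150]
  [ 0.3075   0.7975   0.1300]
  [ 0.0750   0.0400   0.5725]
(I − A)⁻¹ = adj(I−A) / det(I−A) ≈
  [   1.3418     0.7156     0.2420]
  [   0.6472     1.6785     0.2736]
  [   0.1579     0.0842     1.2049]
The output multiplier for sector j is the column-j sum of the Leontief inverse (I − A)⁻¹ = adj(I−A) / det(I−A).
Column F of adj(I−A): (0.3400, 0.7975, 0.0400); det(I−A) = 0.475125.
m_F = (0.3400 + 0.7975 + 0.0400) / 0.475125 = 1.1775 / 0.475125 ≈ 2.478.

m_F = 2.478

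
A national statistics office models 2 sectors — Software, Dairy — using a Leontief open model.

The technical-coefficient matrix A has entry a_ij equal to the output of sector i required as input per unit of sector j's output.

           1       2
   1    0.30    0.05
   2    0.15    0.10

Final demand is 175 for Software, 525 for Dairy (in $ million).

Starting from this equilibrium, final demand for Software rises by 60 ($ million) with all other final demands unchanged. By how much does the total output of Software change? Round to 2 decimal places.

Δx_1 = 86.75

I − A =
  [   0.70    -0.05]
  [  -0.15     0.90]
det(I−A) = (0.70)(0.90) − (-0.05)(-0.15) = 0.6225
adj(I−A) = [[0.90, 0.05], [0.15, 0.70]]
(I − A)⁻¹ = adj(I−A) / det(I−A) ≈
  [   1.4458     0.0803]
  [   0.2410     1.1245]
Δx = (I − A)⁻¹ Δd with Δd having +60 in the Software component and 0 elsewhere.
So Δx_1 = L_11 · (+60), where L_11 = adj(I−A)_11 / det(I−A) = 0.90 / 0.6225.
Δx_1 = 0.90 × (+60) / 0.6225 = 54.00 / 0.6225 ≈ 86.75.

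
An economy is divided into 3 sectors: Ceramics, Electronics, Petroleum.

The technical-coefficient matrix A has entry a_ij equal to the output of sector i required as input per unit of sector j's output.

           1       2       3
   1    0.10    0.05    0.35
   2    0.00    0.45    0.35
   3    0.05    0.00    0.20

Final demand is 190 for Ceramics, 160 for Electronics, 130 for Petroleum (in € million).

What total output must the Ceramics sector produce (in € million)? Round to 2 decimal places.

x_1 = 304.28

I − A =
  [   0.90    -0.05    -0.35]
  [   0.00     0.55    -0.35]
  [  -0.05     0.00     0.80]
Cofactors of I−A, C_ij = (−1)^(i+j)·(minor ij) (rows/columns in the sector order above):
  C_11 = (0.55)(0.80) − (-0.35)(0.00) = 0.4400
  C_12 = −[(0.00)(0.80) − (-0.35)(-0.05)] = 0.0175
  C_13 = (0.00)(0.00) − (0.55)(-0.05) = 0.0275
  C_21 = −[(-0.05)(0.80) − (-0.35)(0.00)] = 0.0400
  C_22 = (0.90)(0.80) − (-0.35)(-0.05) = 0.7025
  C_23 = −[(0.90)(0.00) − (-0.05)(-0.05)] = 0.0025
  C_31 = (-0.05)(-0.35) − (-0.35)(0.55) = 0.2100
  C_32 = −[(0.90)(-0.35) − (-0.35)(0.00)] = 0.3150
  C_33 = (0.90)(0.55) − (-0.05)(0.00) = 0.4950
det(I−A) = Σ_j (I−A)_1j·C_1j = (0.90)(0.4400) + (-0.05)(0.0175) + (-0.35)(0.0275) = 0.3855
adj(I−A) = Cᵀ =
  [ 0.4400   0.0400   0.2100]
  [ 0.0175   0.7025   0.3150]
  [ 0.0275   0.0025   0.4950]
(I − A)⁻¹ = adj(I−A) / det(I−A) ≈
  [   1.1414     0.1038     0.5447]
  [   0.0454     1.8223     0.8171]
  [   0.0713     0.0065     1.2840]
x = (I − A)⁻¹ d = adj(I−A)·d / det(I−A), with det(I−A) = 0.3855:
  x_1 = (0.4400·190 + 0.0400·160 + 0.2100·130) / 0.3855 = 117.30 / 0.3855 ≈ 304.28
  x_2 = (0.0175·190 + 0.7025·160 + 0.3150·130) / 0.3855 = 156.675 / 0.3855 ≈ 406.42
  x_3 = (0.0275·190 + 0.0025·160 + 0.4950·130) / 0.3855 = 69.975 / 0.3855 ≈ 181.52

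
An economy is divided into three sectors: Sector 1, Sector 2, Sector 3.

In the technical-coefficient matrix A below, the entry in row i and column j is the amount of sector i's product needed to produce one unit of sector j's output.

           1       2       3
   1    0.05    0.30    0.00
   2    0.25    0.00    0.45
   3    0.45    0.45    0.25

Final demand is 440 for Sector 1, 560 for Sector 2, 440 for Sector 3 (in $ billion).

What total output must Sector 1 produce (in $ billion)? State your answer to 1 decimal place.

I − A =
  [   0.95    -0.30     0.00]
  [  -0.25     1.00    -0.45]
  [  -0.45    -0.45     0.75]
Cofactors of I−A, C_ij = (−1)^(i+j)·(minor ij) (rows/columns in the sector order above):
  C_11 = (1.00)(0.75) − (-0.45)(-0.45) = 0.5475
  C_12 = −[(-0.25)(0.75) − (-0.45)(-0.45)] = 0.3900
  C_13 = (-0.25)(-0.45) − (1.00)(-0.45) = 0.5625
  C_21 = −[(-0.30)(0.75) − (0.00)(-0.45)] = 0.2250
  C_22 = (0.95)(0.75) − (0.00)(-0.45) = 0.7125
  C_23 = −[(0.95)(-0.45) − (-0.30)(-0.45)] = 0.5625
  C_31 = (-0.30)(-0.45) − (0.00)(1.00) = 0.1350
  C_32 = −[(0.95)(-0.45) − (0.00)(-0.25)] = 0.4275
  C_33 = (0.95)(1.00) − (-0.30)(-0.25) = 0.8750
det(I−A) = Σ_j (I−A)_1j·C_1j = (0.95)(0.5475) + (-0.30)(0.3900) + (0.00)(0.5625) = 0.403125
adj(I−A) = Cᵀ =
  [ 0.5475   0.2250   0.1350]
  [ 0.3900   0.7125   0.4275]
  [ 0.5625   0.5625   0.8750]
(I − A)⁻¹ = adj(I−A) / det(I−A) ≈
  [   1.3581     0.5581     0.3349]
  [   0.9674     1.7674     1.0605]
  [   1.3953     1.3953     2.1705]
x = (I − A)⁻¹ d = adj(I−A)·d / det(I−A), with det(I−A) = 0.403125:
  x_1 = (0.5475·440 + 0.2250·560 + 0.1350·440) / 0.403125 = 426.30 / 0.403125 ≈ 1057.5
  x_2 = (0.3900·440 + 0.7125·560 + 0.4275·440) / 0.403125 = 758.70 / 0.403125 ≈ 1882.0
  x_3 = (0.5625·440 + 0.5625·560 + 0.8750·440) / 0.403125 = 947.50 / 0.403125 ≈ 2350.4

x_1 = 1057.5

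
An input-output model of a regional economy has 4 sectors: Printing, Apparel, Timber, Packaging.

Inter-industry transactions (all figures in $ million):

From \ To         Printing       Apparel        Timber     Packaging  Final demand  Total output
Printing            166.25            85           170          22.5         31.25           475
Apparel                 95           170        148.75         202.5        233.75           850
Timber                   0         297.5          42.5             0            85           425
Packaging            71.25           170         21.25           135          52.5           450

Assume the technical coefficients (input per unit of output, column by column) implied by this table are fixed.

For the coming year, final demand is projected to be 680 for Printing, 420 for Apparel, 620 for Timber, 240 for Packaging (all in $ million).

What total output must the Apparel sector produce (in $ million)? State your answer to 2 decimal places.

x_2 = 3248.21

Technical coefficients a_ij = z_ij / X_j:
  a_11 = 166.25/475 = 0.35, a_21 = 95/475 = 0.20, a_31 = 0/475 = 0.00, a_41 = 71.25/475 = 0.15
  a_12 = 85/850 = 0.10, a_22 = 170/850 = 0.20, a_32 = 297.5/850 = 0.35, a_42 = 170/850 = 0.20
  a_13 = 170/425 = 0.40, a_23 = 148.75/425 = 0.35, a_33 = 42.5/425 = 0.10, a_43 = 21.25/425 = 0.05
  a_14 = 22.5/450 = 0.05, a_24 = 202.5/450 = 0.45, a_34 = 0/450 = 0.00, a_44 = 135/450 = 0.30
I − A =
  [   0.65    -0.10    -0.40    -0.05]
  [  -0.20     0.80    -0.35    -0.45]
  [   0.00    -0.35     0.90     0.00]
  [  -0.15    -0.20    -0.05     0.70]
Compute the cofactors C_ij = (−1)^(i+j)·(3×3 minor ij) of I−A; the adjugate is their transpose:
adj(I−A) = Cᵀ =
  [ 0.329375   0.170875   0.220250   0.133375]
  [ 0.186750   0.402750   0.254750   0.272250]
  [ 0.072625   0.156625   0.276750   0.105875]
  [ 0.129125   0.162875   0.139750   0.342375]
det(I−A) = Σ_j (I−A)_1j·C_1j = (0.65)(0.329375) + (-0.10)(0.186750) + (-0.40)(0.072625) + (-0.05)(0.129125) = 0.1599125
(I − A)⁻¹ = adj(I−A) / det(I−A) ≈
  [   2.0597     1.0686     1.3773     0.8340]
  [   1.1678     2.5186     1.5931     1.7025]
  [   0.4542     0.9794     1.7306     0.6621]
  [   0.8075     1.0185     0.8739     2.1410]
x = (I − A)⁻¹ d = adj(I−A)·d / det(I−A), with det(I−A) = 0.1599125:
  x_1 = (0.329375·680 + 0.170875·420 + 0.220250·620 + 0.133375·240) / 0.1599125 = 464.3075 / 0.1599125 ≈ 2903.51
  x_2 = (0.186750·680 + 0.402750·420 + 0.254750·620 + 0.272250·240) / 0.1599125 = 519.43 / 0.1599125 ≈ 3248.21
  x_3 = (0.072625·680 + 0.156625·420 + 0.276750·620 + 0.105875·240) / 0.1599125 = 312.1625 / 0.1599125 ≈ 1952.08
  x_4 = (0.129125·680 + 0.162875·420 + 0.139750·620 + 0.342375·240) / 0.1599125 = 325.0275 / 0.1599125 ≈ 2032.53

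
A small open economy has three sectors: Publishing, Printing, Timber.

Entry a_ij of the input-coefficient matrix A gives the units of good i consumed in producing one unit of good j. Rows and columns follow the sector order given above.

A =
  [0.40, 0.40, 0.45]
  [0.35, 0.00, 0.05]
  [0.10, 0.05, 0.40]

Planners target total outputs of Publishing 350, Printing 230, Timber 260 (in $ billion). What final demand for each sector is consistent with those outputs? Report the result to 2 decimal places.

d_1 = 1.00, d_2 = 94.50, d_3 = 109.50

I − A =
  [   0.60    -0.40    -0.45]
  [  -0.35     1.00    -0.05]
  [  -0.10    -0.05     0.60]
d = (I − A) x:
  d_1 = (+0.60)·350 + (-0.40)·230 + (-0.45)·260 = 1.00
  d_2 = (-0.35)·350 + (+1.00)·230 + (-0.05)·260 = 94.50
  d_3 = (-0.10)·350 + (-0.05)·230 + (+0.60)·260 = 109.50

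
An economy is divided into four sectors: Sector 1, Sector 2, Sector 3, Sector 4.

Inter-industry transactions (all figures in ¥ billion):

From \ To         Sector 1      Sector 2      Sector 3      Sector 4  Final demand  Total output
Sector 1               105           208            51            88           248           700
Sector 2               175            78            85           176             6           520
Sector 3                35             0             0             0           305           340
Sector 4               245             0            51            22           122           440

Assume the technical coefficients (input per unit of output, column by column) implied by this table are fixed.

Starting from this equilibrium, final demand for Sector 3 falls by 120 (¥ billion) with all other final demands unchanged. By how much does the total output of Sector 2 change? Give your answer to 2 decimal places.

Δx_2 = -77.69

Technical coefficients a_ij = z_ij / X_j:
  a_11 = 105/700 = 0.15, a_21 = 175/700 = 0.25, a_31 = 35/700 = 0.05, a_41 = 245/700 = 0.35
  a_12 = 208/520 = 0.40, a_22 = 78/520 = 0.15, a_32 = 0/520 = 0.00, a_42 = 0/520 = 0.00
  a_13 = 51/340 = 0.15, a_23 = 85/340 = 0.25, a_33 = 0/340 = 0.00, a_43 = 51/340 = 0.15
  a_14 = 88/440 = 0.20, a_24 = 176/440 = 0.40, a_34 = 0/440 = 0.00, a_44 = 22/440 = 0.05
I − A =
  [   0.85    -0.40    -0.15    -0.20]
  [  -0.25     0.85    -0.25    -0.40]
  [  -0.05     0.00     1.00     0.00]
  [  -0.35     0.00    -0.15     0.95]
Compute the cofactors C_ij = (−1)^(i+j)·(3×3 minor ij) of I−A; the adjugate is their transpose:
adj(I−A) = Cᵀ =
  [ 0.807500   0.380000   0.265625   0.330000]
  [ 0.392375   0.728875   0.299500   0.389500]
  [ 0.040375   0.019000   0.475875   0.016500]
  [ 0.303875   0.143000   0.173000   0.611125]
det(I−A) = Σ_j (I−A)_1j·C_1j = (0.85)(0.807500) + (-0.40)(0.392375) + (-0.15)(0.040375) + (-0.20)(0.303875) = 0.46259375
(I − A)⁻¹ = adj(I−A) / det(I−A) ≈
  [   1.7456     0.8215     0.5742     0.7134]
  [   0.8482     1.5756     0.6474     0.8420]
  [   0.0873     0.0411     1.0287     0.0357]
  [   0.6569     0.3091     0.3740     1.3211]
Δx = (I − A)⁻¹ Δd with Δd having -120 in the Sector 3 component and 0 elsewhere.
So Δx_2 = L_23 · (-120), where L_23 = adj(I−A)_23 / det(I−A) = 0.299500 / 0.46259375.
Δx_2 = 0.299500 × (-120) / 0.46259375 = -35.94 / 0.46259375 ≈ -77.69.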